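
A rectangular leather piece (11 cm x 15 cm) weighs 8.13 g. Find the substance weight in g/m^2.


492.7 g/m^2

Area = 11 x 15 = 165 cm^2
SW = 8.13 / 165 x 10000 = 492.7 g/m^2


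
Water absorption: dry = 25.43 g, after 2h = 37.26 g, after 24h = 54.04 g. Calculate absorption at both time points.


WA (2h) = (37.26 - 25.43) / 25.43 x 100 = 46.5%
WA (24h) = (54.04 - 25.43) / 25.43 x 100 = 112.5%


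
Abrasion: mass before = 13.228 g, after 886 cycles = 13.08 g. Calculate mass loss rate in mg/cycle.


0.167 mg/cycle


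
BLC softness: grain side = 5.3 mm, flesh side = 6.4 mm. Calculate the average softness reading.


Average = (5.3 + 6.4) / 2
Average = 5.85 mm


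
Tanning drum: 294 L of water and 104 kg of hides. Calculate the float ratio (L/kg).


2.8


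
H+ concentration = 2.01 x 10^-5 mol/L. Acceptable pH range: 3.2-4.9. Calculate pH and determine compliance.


pH = -log10(2.01 x 10^-5) = 4.70
Range: 3.2 to 4.9
Compliant: Yes


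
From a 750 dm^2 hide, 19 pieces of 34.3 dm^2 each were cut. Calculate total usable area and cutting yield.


Total usable = 19 x 34.3 = 651.7 dm^2
Yield = 651.7 / 750 x 100 = 86.9%


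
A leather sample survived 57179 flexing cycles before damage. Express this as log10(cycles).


log10(57179) = 4.76


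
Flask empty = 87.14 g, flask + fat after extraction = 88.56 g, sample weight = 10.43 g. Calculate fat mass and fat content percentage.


Fat mass = 88.56 - 87.14 = 1.42 g
Fat% = 1.42 / 10.43 x 100 = 13.6%


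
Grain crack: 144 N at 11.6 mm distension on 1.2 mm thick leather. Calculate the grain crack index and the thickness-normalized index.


Crack index = 144 / 11.6 = 12.4 N/mm
Normalized = 12.4 / 1.2 = 10.3 N/mm per mm


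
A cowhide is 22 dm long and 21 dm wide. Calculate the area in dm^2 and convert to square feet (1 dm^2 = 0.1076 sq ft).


462 dm^2
49.71 sq ft

Area = 22 x 21 = 462 dm^2
Conversion: 462 x 0.1076 = 49.71 sq ft


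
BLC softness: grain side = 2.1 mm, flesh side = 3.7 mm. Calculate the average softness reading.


Average = (2.1 + 3.7) / 2
Average = 2.90 mm


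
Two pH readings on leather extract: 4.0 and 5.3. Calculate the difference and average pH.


Difference = |4.0 - 5.3| = 1.3
Average = (4.0 + 5.3) / 2 = 4.65


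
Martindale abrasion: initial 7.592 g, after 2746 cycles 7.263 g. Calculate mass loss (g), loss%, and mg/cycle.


Mass loss = 0.329 g
Loss = 4.33%
Rate = 0.120 mg/cycle

Loss = 7.592 - 7.263 = 0.329 g
Loss% = 0.329 / 7.592 x 100 = 4.33%
Rate = 0.329 / 2746 x 1000 = 0.120 mg/cycle


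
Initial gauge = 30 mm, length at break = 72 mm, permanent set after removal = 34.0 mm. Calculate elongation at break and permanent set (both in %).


Elongation at break = (72 - 30) / 30 x 100 = 140.0%
Permanent set = (34.0 - 30) / 30 x 100 = 13.3%


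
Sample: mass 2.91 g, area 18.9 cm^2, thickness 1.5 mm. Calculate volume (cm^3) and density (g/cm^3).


Volume = 2.835 cm^3
Density = 1.026 g/cm^3

Thickness in cm = 1.5 / 10 = 0.15 cm
Volume = 18.9 x 0.15 = 2.835 cm^3
Density = 2.91 / 2.835 = 1.026 g/cm^3


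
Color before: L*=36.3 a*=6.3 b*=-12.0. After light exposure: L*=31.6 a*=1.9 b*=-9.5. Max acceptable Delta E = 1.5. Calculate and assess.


dL = -4.7, da = -4.4, db = 2.5
dE = sqrt((-4.7)^2 + (-4.4)^2 + (2.5)^2) = 6.91
Max = 1.5
Passes: No


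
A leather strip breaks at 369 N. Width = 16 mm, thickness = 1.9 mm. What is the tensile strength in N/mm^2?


12.14 N/mm^2

Cross-sectional area = 16 x 1.9 = 30.4 mm^2
Tensile strength = 369 / 30.4 = 12.14 N/mm^2


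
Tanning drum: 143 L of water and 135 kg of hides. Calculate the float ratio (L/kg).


1.1

Float ratio = water / hide weight
Ratio = 143 / 135 = 1.1


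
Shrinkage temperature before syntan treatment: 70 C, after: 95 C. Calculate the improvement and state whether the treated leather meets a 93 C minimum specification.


Improvement = 25 C
Meets 93 C spec: Yes

Improvement = 95 - 70 = 25 C
Spec check: 95 C >= 93 C? Yes


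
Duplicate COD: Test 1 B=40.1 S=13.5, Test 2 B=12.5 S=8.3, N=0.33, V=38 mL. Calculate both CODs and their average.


COD1 = (40.1 - 13.5) x 0.33 x 8000 / 38 = 1848.0 mg/L
COD2 = (12.5 - 8.3) x 0.33 x 8000 / 38 = 291.8 mg/L
Average = (1848.0 + 291.8) / 2 = 1069.9 mg/L


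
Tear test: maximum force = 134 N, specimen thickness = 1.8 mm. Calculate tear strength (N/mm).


74.4 N/mm

Tear strength = force / thickness
Tear = 134 / 1.8 = 74.4 N/mm


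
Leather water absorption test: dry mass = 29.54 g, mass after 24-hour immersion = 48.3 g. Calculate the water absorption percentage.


63.5%


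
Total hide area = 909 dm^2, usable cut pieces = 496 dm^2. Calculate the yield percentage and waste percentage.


Yield = 496 / 909 x 100 = 54.6%
Waste = 909 - 496 = 413 dm^2
Waste% = 100 - 54.6 = 45.4%


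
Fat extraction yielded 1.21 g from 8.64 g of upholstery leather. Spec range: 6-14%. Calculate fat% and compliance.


Fat% = 1.21 / 8.64 x 100 = 14.0%
Spec range: 6-14%
Compliant: Yes


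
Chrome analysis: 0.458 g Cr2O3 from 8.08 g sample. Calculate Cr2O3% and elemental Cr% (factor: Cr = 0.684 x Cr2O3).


Cr2O3% = 0.458 / 8.08 x 100 = 5.67%
Cr% = 5.67 x 0.684 = 3.88%


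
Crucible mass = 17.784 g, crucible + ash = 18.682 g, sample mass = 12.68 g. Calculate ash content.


Ash mass = 0.898 g
Ash content = 7.08%


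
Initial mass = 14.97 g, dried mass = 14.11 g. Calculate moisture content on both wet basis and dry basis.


Moisture lost = 14.97 - 14.11 = 0.86 g
Wet basis MC = 0.86 / 14.97 x 100 = 5.7%
Dry basis MC = 0.86 / 14.11 x 100 = 6.1%


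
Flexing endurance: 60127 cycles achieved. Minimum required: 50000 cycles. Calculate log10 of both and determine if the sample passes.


Achieved: log10 = 4.78
Required: log10 = 4.70
Passes: Yes

log10(60127) = 4.78
log10(50000) = 4.70
Passes: Yes


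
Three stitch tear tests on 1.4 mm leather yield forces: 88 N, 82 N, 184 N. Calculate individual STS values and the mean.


STS1 = 88 / 1.4 = 62.9 N/mm
STS2 = 82 / 1.4 = 58.6 N/mm
STS3 = 184 / 1.4 = 131.4 N/mm
Mean = (62.9 + 58.6 + 131.4) / 3 = 84.3 N/mm


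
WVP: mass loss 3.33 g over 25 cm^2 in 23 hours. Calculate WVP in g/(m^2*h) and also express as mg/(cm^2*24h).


WVP = 57.91 g/(m^2*h)
Daily rate = 138.99 mg/(cm^2*24h)


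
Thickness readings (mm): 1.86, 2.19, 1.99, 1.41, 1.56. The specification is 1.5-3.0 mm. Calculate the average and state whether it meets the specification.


Sum = 9.01
Average = 9.01 / 5 = 1.80 mm
Specification range: 1.5 to 3.0 mm
Within spec: Yes


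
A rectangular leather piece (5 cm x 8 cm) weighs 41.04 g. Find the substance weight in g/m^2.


Area = 5 x 8 = 40 cm^2
SW = 41.04 / 40 x 10000 = 10260.0 g/m^2


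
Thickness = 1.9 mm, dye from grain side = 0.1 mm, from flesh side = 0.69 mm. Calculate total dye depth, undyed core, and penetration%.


Total dyed = 0.79 mm
Undyed core = 1.11 mm
Penetration = 41.6%

Total dyed = 0.1 + 0.69 = 0.79 mm
Undyed core = 1.9 - 0.79 = 1.11 mm
Penetration = 0.79 / 1.9 x 100 = 41.6%


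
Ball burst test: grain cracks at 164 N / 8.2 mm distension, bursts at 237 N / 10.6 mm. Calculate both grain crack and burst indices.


Crack index = 20.0 N/mm
Burst index = 22.4 N/mm


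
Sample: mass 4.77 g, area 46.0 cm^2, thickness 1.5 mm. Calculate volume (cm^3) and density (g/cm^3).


Volume = 6.900 cm^3
Density = 0.691 g/cm^3


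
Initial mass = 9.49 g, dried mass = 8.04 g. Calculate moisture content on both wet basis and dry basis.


Wet basis = 15.3%
Dry basis = 18.0%

Moisture lost = 9.49 - 8.04 = 1.45 g
Wet basis MC = 1.45 / 9.49 x 100 = 15.3%
Dry basis MC = 1.45 / 8.04 x 100 = 18.0%


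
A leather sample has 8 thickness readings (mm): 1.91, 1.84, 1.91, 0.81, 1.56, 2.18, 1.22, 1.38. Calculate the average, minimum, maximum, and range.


Average = 1.60 mm
Min = 0.81 mm
Max = 2.18 mm
Range = 1.37 mm

Sum = 12.81
Average = 12.81 / 8 = 1.60 mm
Minimum = 0.81 mm
Maximum = 2.18 mm
Range = 2.18 - 0.81 = 1.37 mm


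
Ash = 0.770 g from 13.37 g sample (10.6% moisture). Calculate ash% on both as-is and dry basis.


As-is ash = 5.76%
Dry-basis ash = 6.44%

As-is ash% = 0.770 / 13.37 x 100 = 5.76%
Dry mass = 13.37 x (100 - 10.6) / 100 = 11.95278 g
Dry-basis ash% = 0.770 / 11.95278 x 100 = 6.44%


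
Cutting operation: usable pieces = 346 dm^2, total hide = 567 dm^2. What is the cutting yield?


Yield = usable / total x 100
Yield = 346 / 567 x 100 = 61.0%


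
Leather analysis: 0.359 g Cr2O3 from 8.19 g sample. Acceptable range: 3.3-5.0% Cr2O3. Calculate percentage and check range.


Cr2O3% = 0.359 / 8.19 x 100 = 4.38%
Acceptable range: 3.3 to 5.0%
Within range: Yes


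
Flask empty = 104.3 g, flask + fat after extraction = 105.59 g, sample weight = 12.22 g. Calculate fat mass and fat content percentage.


Fat mass = 1.29 g
Fat content = 10.6%

Fat mass = 105.59 - 104.3 = 1.29 g
Fat% = 1.29 / 12.22 x 100 = 10.6%


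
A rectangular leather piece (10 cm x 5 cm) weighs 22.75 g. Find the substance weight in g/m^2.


4550.0 g/m^2


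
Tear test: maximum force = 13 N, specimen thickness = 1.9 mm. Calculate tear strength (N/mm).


6.8 N/mm


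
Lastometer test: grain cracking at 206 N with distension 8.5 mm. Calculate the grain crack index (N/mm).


Grain crack index = force / distension
Index = 206 / 8.5 = 24.2 N/mm


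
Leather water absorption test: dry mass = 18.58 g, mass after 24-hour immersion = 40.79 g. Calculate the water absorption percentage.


119.5%

Water absorbed = 40.79 - 18.58 = 22.21 g
WA% = 22.21 / 18.58 x 100 = 119.5%


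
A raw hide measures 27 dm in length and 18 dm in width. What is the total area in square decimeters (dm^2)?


486 dm^2

Area = length x width
Area = 27 x 18 = 486 dm^2


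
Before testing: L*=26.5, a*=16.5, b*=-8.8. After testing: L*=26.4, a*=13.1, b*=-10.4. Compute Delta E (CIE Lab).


dL = 26.4 - 26.5 = -0.1
da = 13.1 - 16.5 = -3.4
db = -10.4 - (-8.8) = -1.6
dE = sqrt((-0.1)^2 + (-3.4)^2 + (-1.6)^2) = 3.76


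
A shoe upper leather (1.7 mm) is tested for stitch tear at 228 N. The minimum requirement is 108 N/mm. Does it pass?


STS = 228 / 1.7 = 134.1 N/mm
Minimum required: 108 N/mm
Passes: Yes


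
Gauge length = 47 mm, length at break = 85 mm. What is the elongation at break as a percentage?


80.9%

Extension = 85 - 47 = 38 mm
Elongation = 38 / 47 x 100 = 80.9%


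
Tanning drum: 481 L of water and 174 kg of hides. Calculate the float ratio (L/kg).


2.8

Float ratio = water / hide weight
Ratio = 481 / 174 = 2.8


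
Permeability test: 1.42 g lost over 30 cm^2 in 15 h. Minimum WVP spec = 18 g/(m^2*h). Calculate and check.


WVP = 31.56 g/(m^2*h)
Meets specification: Yes

WVP = 1.42 / (30 x 15) x 10000 = 31.56 g/(m^2*h)
Minimum: 18 g/(m^2*h)
Meets spec: Yes


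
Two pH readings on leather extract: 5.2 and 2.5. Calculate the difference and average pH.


Difference = |5.2 - 2.5| = 2.7
Average = (5.2 + 2.5) / 2 = 3.85


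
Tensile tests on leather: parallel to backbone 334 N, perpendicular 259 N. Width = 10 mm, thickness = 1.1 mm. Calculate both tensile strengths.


Parallel = 30.36 N/mm^2
Perpendicular = 23.55 N/mm^2

Area = 10 x 1.1 = 11.0 mm^2
TS (parallel) = 334 / 11.0 = 30.36 N/mm^2
TS (perpendicular) = 259 / 11.0 = 23.55 N/mm^2


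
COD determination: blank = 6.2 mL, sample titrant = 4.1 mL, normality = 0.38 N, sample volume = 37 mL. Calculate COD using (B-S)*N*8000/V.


COD = (6.2 - 4.1) x 0.38 x 8000 / 37
COD = 2.1 x 0.38 x 8000 / 37
COD = 172.5 mg/L


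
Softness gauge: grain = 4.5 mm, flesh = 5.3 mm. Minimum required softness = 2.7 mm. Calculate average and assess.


Average = (4.5 + 5.3) / 2 = 4.90 mm
Minimum = 2.7 mm
Meets requirement: Yes


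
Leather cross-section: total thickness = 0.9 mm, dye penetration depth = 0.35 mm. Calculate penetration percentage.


38.9%


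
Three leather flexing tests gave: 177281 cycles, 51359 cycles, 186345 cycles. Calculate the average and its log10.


Average = 138328 cycles
log10 = 5.14


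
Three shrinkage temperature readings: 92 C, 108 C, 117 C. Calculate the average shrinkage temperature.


Average = (92 + 108 + 117) / 3
Average = 317 / 3 = 105.7 C


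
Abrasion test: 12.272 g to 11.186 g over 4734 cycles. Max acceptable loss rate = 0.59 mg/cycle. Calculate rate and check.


Loss = 12.272 - 11.186 = 1.086 g
Rate = 1.086 g / 4734 cycles x 1000 = 0.229 mg/cycle
Max = 0.59 mg/cycle
Passes: Yes


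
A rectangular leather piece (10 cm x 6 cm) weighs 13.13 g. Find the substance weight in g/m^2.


2188.3 g/m^2


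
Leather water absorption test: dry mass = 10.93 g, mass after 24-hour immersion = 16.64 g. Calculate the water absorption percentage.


52.2%

Water absorbed = 16.64 - 10.93 = 5.71 g
WA% = 5.71 / 10.93 x 100 = 52.2%


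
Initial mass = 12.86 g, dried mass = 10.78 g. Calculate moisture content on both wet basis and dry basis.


Moisture lost = 12.86 - 10.78 = 2.08 g
Wet basis MC = 2.08 / 12.86 x 100 = 16.2%
Dry basis MC = 2.08 / 10.78 x 100 = 19.3%


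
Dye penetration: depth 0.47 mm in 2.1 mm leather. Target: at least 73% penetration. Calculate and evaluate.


Penetration = 22.4%
Meets target: No

Penetration = 0.47 / 2.1 x 100 = 22.4%
Target: 73%
Meets target: No


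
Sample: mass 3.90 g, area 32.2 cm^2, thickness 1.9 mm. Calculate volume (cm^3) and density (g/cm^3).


Thickness in cm = 1.9 / 10 = 0.19 cm
Volume = 32.2 x 0.19 = 6.118 cm^3
Density = 3.90 / 6.118 = 0.637 g/cm^3


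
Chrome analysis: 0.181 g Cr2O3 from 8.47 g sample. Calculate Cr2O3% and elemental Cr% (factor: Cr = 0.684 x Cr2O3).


Cr2O3 = 2.14%
Cr = 1.46%

Cr2O3% = 0.181 / 8.47 x 100 = 2.14%
Cr% = 2.14 x 0.684 = 1.46%


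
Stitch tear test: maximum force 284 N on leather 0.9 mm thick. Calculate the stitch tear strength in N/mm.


Stitch tear strength = force / thickness
STS = 284 / 0.9 = 315.6 N/mm


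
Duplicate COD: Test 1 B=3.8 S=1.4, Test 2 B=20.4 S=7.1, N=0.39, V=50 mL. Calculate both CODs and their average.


COD1 = 149.8 mg/L
COD2 = 829.9 mg/L
Average = 489.9 mg/L

COD1 = (3.8 - 1.4) x 0.39 x 8000 / 50 = 149.8 mg/L
COD2 = (20.4 - 7.1) x 0.39 x 8000 / 50 = 829.9 mg/L
Average = (149.8 + 829.9) / 2 = 489.9 mg/L


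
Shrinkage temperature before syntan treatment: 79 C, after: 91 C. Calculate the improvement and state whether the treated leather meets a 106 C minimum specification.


Improvement = 12 C
Meets 106 C spec: No


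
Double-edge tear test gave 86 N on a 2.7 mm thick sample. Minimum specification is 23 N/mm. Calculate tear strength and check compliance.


Tear strength = 86 / 2.7 = 31.9 N/mm
Required minimum = 23 N/mm
Compliant: Yes


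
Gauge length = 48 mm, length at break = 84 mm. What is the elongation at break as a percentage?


75.0%

Extension = 84 - 48 = 36 mm
Elongation = 36 / 48 x 100 = 75.0%


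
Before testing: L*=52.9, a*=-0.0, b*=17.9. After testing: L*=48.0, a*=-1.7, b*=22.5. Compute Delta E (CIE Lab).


dL = 48.0 - 52.9 = -4.9
da = -1.7 - (-0.0) = -1.7
db = 22.5 - 17.9 = 4.6
dE = sqrt((-4.9)^2 + (-1.7)^2 + (4.6)^2) = 6.93


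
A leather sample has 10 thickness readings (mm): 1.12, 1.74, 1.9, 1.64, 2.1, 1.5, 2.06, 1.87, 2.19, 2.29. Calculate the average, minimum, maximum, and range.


Sum = 18.41
Average = 18.41 / 10 = 1.84 mm
Minimum = 1.12 mm
Maximum = 2.29 mm
Range = 2.29 - 1.12 = 1.17 mm


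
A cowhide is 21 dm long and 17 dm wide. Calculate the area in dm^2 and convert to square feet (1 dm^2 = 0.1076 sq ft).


Area = 21 x 17 = 357 dm^2
Conversion: 357 x 0.1076 = 38.41 sq ft


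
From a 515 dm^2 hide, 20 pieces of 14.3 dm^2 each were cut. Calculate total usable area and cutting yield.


Total usable = 20 x 14.3 = 286.0 dm^2
Yield = 286.0 / 515 x 100 = 55.5%


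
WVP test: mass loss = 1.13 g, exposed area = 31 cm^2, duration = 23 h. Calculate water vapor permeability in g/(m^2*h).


WVP = mass_loss / (area x time) x 10000
WVP = 1.13 / (31 x 23) x 10000
WVP = 1.13 / 713 x 10000 = 15.85 g/(m^2*h)


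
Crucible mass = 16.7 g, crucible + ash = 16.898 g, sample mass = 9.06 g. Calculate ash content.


Ash mass = 16.898 - 16.7 = 0.198 g
Ash% = 0.198 / 9.06 x 100 = 2.19%


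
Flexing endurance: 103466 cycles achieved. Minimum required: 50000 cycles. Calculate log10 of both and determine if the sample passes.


log10(103466) = 5.01
log10(50000) = 4.70
Passes: Yes


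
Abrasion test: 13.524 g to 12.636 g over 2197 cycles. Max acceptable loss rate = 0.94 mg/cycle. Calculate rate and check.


Loss = 13.524 - 12.636 = 0.888 g
Rate = 0.888 g / 2197 cycles x 1000 = 0.404 mg/cycle
Max = 0.94 mg/cycle
Passes: Yes


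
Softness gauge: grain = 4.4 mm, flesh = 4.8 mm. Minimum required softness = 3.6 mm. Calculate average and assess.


Average softness = 4.60 mm
Meets requirement: Yes

Average = (4.4 + 4.8) / 2 = 4.60 mm
Minimum = 3.6 mm
Meets requirement: Yes


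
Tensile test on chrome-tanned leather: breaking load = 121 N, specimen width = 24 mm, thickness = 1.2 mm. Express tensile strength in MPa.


4.20 MPa

Cross-section = 24 x 1.2 = 28.8 mm^2
TS = 121 / 28.8 = 4.20 MPa
(1 N/mm^2 = 1 MPa)


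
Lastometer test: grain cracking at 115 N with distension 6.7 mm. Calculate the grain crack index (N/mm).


Grain crack index = force / distension
Index = 115 / 6.7 = 17.2 N/mm


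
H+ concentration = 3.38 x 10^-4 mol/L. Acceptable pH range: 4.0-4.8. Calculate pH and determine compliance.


pH = 3.47
Compliant: No

pH = -log10(3.38 x 10^-4) = 3.47
Range: 4.0 to 4.8
Compliant: No


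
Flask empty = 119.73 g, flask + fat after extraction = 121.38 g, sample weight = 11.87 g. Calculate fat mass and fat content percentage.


Fat mass = 121.38 - 119.73 = 1.65 g
Fat% = 1.65 / 11.87 x 100 = 13.9%


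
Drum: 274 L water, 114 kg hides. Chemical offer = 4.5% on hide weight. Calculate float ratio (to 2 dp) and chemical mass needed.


Float ratio = 274 / 114 = 2.40
Chemical = 114 x 4.5 / 100 = 5.13 kg


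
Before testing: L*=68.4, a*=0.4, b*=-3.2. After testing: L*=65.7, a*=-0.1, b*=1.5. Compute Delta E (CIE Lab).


Delta E = 5.44

dL = 65.7 - 68.4 = -2.7
da = -0.1 - 0.4 = -0.5
db = 1.5 - (-3.2) = 4.7
dE = sqrt((-2.7)^2 + (-0.5)^2 + (4.7)^2) = 5.44


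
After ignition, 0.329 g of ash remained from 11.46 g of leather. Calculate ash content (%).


2.87%

Ash% = 0.329 / 11.46 x 100
Ash% = 2.87%


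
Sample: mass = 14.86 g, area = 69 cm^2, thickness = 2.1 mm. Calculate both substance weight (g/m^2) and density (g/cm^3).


Substance weight = 2153.6 g/m^2
Density = 1.026 g/cm^3


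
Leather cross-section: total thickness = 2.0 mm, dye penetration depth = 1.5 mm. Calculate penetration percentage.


75.0%

Penetration% = 1.5 / 2.0 x 100
Penetration = 75.0%


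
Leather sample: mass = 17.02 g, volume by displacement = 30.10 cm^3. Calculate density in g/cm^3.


0.565 g/cm^3

Density = mass / volume
Density = 17.02 / 30.10 = 0.565 g/cm^3


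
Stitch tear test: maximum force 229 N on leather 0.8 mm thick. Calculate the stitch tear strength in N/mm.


286.3 N/mm

Stitch tear strength = force / thickness
STS = 229 / 0.8 = 286.3 N/mm


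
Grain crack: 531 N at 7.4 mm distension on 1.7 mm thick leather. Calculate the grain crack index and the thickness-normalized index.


Crack index = 71.8 N/mm
Normalized index = 42.2 N/mm per mm


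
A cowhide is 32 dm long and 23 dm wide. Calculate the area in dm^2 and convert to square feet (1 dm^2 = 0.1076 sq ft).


Area = 32 x 23 = 736 dm^2
Conversion: 736 x 0.1076 = 79.19 sq ft


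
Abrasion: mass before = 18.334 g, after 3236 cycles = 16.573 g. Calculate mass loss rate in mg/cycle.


Mass loss = 18.334 - 16.573 = 1.761 g
Rate = 1.761 / 3236 x 1000 = 0.544 mg/cycle


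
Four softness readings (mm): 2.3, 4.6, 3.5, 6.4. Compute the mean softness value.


Sum = 2.3 + 4.6 + 3.5 + 6.4
Mean = 16.8 / 4 = 4.20 mm


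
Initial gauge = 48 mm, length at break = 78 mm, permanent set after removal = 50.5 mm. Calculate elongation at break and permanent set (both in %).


Elongation at break = 62.5%
Permanent set = 5.2%


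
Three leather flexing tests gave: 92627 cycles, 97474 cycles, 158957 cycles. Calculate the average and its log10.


Average = (92627 + 97474 + 158957) / 3 = 116353 cycles
log10(116353) = 5.07


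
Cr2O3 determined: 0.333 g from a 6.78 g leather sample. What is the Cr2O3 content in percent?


Cr2O3% = 0.333 / 6.78 x 100
Cr2O3% = 4.91%


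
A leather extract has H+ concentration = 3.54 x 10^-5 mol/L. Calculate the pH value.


pH = -log10[H+]
pH = -log10(3.54 x 10^-5) = 4.45


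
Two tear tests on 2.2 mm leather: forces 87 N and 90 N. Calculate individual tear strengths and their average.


Tear 1 = 39.5 N/mm
Tear 2 = 40.9 N/mm
Average = 40.2 N/mm

Tear 1 = 87 / 2.2 = 39.5 N/mm
Tear 2 = 90 / 2.2 = 40.9 N/mm
Average = (39.5 + 40.9) / 2 = 40.2 N/mm


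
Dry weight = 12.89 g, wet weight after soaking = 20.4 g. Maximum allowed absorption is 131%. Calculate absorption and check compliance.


WA = (20.4 - 12.89) / 12.89 x 100 = 58.3%
Maximum allowed: 131%
Compliant: Yes


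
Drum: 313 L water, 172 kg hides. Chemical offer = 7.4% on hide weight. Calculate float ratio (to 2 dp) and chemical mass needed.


Float ratio = 1.82
Chemical needed = 12.728 kg


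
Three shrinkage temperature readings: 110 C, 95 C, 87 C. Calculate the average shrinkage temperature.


Average = (110 + 95 + 87) / 3
Average = 292 / 3 = 97.3 C


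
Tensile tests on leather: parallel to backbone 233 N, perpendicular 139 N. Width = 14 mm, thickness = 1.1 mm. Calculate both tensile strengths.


Area = 14 x 1.1 = 15.4 mm^2
TS (parallel) = 233 / 15.4 = 15.13 N/mm^2
TS (perpendicular) = 139 / 15.4 = 9.03 N/mm^2


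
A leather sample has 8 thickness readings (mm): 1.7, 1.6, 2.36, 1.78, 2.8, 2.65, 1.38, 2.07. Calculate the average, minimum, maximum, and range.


Sum = 16.34
Average = 16.34 / 8 = 2.04 mm
Minimum = 1.38 mm
Maximum = 2.8 mm
Range = 2.8 - 1.38 = 1.42 mm


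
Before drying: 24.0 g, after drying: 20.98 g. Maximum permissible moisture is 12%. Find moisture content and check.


Moisture content = 12.6%
Acceptable: No


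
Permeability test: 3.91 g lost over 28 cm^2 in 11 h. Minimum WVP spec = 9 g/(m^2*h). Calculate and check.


WVP = 3.91 / (28 x 11) x 10000 = 126.95 g/(m^2*h)
Minimum: 9 g/(m^2*h)
Meets spec: Yes


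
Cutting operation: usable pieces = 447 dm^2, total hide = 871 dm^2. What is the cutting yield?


51.3%

Yield = usable / total x 100
Yield = 447 / 871 x 100 = 51.3%


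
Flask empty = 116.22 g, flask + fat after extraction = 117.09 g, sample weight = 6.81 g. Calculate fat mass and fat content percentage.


Fat mass = 117.09 - 116.22 = 0.87 g
Fat% = 0.87 / 6.81 x 100 = 12.8%


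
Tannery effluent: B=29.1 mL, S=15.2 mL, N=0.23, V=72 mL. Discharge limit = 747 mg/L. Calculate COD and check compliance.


COD = (29.1 - 15.2) x 0.23 x 8000 / 72 = 355.2 mg/L
Limit: 747 mg/L
Compliant: Yes


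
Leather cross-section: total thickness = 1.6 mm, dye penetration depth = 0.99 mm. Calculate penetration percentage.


Penetration% = 0.99 / 1.6 x 100
Penetration = 61.9%


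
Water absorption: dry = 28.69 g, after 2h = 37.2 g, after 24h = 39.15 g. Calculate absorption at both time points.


2h absorption = 29.7%
24h absorption = 36.5%

WA (2h) = (37.2 - 28.69) / 28.69 x 100 = 29.7%
WA (24h) = (39.15 - 28.69) / 28.69 x 100 = 36.5%


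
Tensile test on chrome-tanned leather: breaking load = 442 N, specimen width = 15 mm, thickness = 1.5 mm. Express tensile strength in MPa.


Cross-section = 15 x 1.5 = 22.5 mm^2
TS = 442 / 22.5 = 19.64 MPa
(1 N/mm^2 = 1 MPa)


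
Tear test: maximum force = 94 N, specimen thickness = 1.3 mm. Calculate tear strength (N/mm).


72.3 N/mm


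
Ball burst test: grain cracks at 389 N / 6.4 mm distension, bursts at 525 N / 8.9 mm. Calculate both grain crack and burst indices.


Crack index = 60.8 N/mm
Burst index = 59.0 N/mm

Crack index = 389 / 6.4 = 60.8 N/mm
Burst index = 525 / 8.9 = 59.0 N/mm


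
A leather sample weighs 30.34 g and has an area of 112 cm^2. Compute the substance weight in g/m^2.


Substance weight = mass / area x 10000
SW = 30.34 / 112 x 10000
SW = 2708.9 g/m^2


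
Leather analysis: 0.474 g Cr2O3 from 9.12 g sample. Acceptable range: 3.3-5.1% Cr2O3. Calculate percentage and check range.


Cr2O3 = 5.20%
Within range: No

Cr2O3% = 0.474 / 9.12 x 100 = 5.20%
Acceptable range: 3.3 to 5.1%
Within range: No


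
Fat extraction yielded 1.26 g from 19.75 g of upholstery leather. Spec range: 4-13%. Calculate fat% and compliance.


Fat content = 6.4%
Compliant: Yes

Fat% = 1.26 / 19.75 x 100 = 6.4%
Spec range: 4-13%
Compliant: Yes


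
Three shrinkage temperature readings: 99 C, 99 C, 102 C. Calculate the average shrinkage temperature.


Average = (99 + 99 + 102) / 3
Average = 300 / 3 = 100.0 C


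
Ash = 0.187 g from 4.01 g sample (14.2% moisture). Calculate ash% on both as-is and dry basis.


As-is ash = 4.66%
Dry-basis ash = 5.44%


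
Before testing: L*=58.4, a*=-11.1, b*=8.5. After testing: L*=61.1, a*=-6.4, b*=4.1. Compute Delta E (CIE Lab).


Delta E = 6.98

dL = 61.1 - 58.4 = 2.7
da = -6.4 - (-11.1) = 4.7
db = 4.1 - 8.5 = -4.4
dE = sqrt((2.7)^2 + (4.7)^2 + (-4.4)^2) = 6.98


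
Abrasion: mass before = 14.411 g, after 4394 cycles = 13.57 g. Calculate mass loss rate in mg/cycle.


Mass loss = 14.411 - 13.57 = 0.841 g
Rate = 0.841 / 4394 x 1000 = 0.191 mg/cycle


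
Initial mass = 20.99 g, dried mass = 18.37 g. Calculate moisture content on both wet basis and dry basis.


Wet basis = 12.5%
Dry basis = 14.3%


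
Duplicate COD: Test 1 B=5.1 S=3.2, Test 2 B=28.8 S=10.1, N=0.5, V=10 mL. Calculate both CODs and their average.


COD1 = (5.1 - 3.2) x 0.5 x 8000 / 10 = 760.0 mg/L
COD2 = (28.8 - 10.1) x 0.5 x 8000 / 10 = 7480.0 mg/L
Average = (760.0 + 7480.0) / 2 = 4120.0 mg/L


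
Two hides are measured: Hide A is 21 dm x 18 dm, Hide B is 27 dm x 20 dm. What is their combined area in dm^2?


918 dm^2


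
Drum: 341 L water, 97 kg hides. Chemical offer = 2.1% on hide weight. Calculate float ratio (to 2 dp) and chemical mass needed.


Float ratio = 341 / 97 = 3.52
Chemical = 97 x 2.1 / 100 = 2.037 kg


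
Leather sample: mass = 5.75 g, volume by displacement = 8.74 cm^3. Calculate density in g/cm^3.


0.658 g/cm^3

Density = mass / volume
Density = 5.75 / 8.74 = 0.658 g/cm^3


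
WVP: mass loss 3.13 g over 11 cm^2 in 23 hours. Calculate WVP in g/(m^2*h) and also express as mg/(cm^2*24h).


WVP = 123.72 g/(m^2*h)
Daily rate = 296.92 mg/(cm^2*24h)


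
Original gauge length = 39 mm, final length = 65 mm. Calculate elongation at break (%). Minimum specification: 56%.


Elongation = 66.7%
Meets spec: Yes

Extension = 65 - 39 = 26 mm
Elongation = 26 / 39 x 100 = 66.7%
Minimum required: 56%
Meets specification: Yes


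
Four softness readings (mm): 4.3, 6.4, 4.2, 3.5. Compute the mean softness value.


4.60 mm

Sum = 4.3 + 6.4 + 4.2 + 3.5
Mean = 18.4 / 4 = 4.60 mm


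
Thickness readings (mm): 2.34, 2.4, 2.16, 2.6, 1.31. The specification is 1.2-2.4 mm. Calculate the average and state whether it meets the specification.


Sum = 10.81
Average = 10.81 / 5 = 2.16 mm
Specification range: 1.2 to 2.4 mm
Within spec: Yes


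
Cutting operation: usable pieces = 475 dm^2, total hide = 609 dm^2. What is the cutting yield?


Yield = usable / total x 100
Yield = 475 / 609 x 100 = 78.0%


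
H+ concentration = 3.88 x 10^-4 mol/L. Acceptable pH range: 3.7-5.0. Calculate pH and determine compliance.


pH = 3.41
Compliant: No


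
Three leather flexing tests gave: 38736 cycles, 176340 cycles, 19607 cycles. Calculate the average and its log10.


Average = (38736 + 176340 + 19607) / 3 = 78228 cycles
log10(78228) = 4.89


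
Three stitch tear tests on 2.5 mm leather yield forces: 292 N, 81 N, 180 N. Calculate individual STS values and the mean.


STS1 = 116.8 N/mm
STS2 = 32.4 N/mm
STS3 = 72.0 N/mm
Mean = 73.7 N/mm


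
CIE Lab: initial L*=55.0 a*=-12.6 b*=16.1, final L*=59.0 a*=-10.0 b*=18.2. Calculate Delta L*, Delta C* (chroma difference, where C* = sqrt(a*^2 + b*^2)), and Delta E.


Delta L* = 4.0
Delta C* = 0.32
Delta E = 5.21


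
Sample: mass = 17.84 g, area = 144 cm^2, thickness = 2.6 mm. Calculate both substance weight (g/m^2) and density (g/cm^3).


Substance weight = 1238.9 g/m^2
Density = 0.476 g/cm^3


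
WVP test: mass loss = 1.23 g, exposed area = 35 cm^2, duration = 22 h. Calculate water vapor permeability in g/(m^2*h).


15.97 g/(m^2*h)

WVP = mass_loss / (area x time) x 10000
WVP = 1.23 / (35 x 22) x 10000
WVP = 1.23 / 770 x 10000 = 15.97 g/(m^2*h)


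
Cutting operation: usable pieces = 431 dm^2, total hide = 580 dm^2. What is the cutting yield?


Yield = usable / total x 100
Yield = 431 / 580 x 100 = 74.3%


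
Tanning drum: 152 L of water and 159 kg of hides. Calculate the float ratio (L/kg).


1.0


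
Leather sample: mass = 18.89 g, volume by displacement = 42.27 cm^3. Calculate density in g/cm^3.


0.447 g/cm^3

Density = mass / volume
Density = 18.89 / 42.27 = 0.447 g/cm^3


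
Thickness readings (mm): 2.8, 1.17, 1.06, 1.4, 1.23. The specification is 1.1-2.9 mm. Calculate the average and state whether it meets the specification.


Sum = 7.66
Average = 7.66 / 5 = 1.53 mm
Specification range: 1.1 to 2.9 mm
Within spec: Yes


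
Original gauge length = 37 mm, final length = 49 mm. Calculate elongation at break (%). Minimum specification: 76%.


Extension = 49 - 37 = 12 mm
Elongation = 12 / 37 x 100 = 32.4%
Minimum required: 76%
Meets specification: No


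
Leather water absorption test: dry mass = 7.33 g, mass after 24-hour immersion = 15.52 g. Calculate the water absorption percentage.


Water absorbed = 15.52 - 7.33 = 8.19 g
WA% = 8.19 / 7.33 x 100 = 111.7%


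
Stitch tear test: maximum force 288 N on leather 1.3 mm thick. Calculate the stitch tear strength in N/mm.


221.5 N/mm


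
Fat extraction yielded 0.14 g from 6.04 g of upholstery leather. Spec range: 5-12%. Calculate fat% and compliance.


Fat content = 2.3%
Compliant: No


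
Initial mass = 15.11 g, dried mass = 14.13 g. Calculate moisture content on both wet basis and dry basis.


Wet basis = 6.5%
Dry basis = 6.9%

Moisture lost = 15.11 - 14.13 = 0.98 g
Wet basis MC = 0.98 / 15.11 x 100 = 6.5%
Dry basis MC = 0.98 / 14.13 x 100 = 6.9%


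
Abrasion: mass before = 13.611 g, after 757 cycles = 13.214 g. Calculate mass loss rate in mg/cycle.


Mass loss = 13.611 - 13.214 = 0.397 g
Rate = 0.397 / 757 x 1000 = 0.524 mg/cycle


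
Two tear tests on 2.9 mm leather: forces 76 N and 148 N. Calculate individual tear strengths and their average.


Tear 1 = 26.2 N/mm
Tear 2 = 51.0 N/mm
Average = 38.6 N/mm

Tear 1 = 76 / 2.9 = 26.2 N/mm
Tear 2 = 148 / 2.9 = 51.0 N/mm
Average = (26.2 + 51.0) / 2 = 38.6 N/mm


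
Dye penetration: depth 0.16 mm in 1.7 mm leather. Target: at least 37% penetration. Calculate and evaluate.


Penetration = 0.16 / 1.7 x 100 = 9.4%
Target: 37%
Meets target: No


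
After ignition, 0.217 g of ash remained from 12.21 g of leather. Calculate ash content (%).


1.78%


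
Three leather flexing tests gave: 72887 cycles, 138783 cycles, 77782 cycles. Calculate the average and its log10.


Average = 96484 cycles
log10 = 4.98


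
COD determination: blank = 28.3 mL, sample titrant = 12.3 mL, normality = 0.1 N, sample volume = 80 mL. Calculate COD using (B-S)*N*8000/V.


160.0 mg/L

COD = (28.3 - 12.3) x 0.1 x 8000 / 80
COD = 16.0 x 0.1 x 8000 / 80
COD = 160.0 mg/L


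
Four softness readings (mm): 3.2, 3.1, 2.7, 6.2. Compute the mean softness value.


Sum = 3.2 + 3.1 + 2.7 + 6.2
Mean = 15.2 / 4 = 3.80 mm


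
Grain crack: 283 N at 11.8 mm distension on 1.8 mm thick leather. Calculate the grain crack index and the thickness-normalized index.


Crack index = 24.0 N/mm
Normalized index = 13.3 N/mm per mm

Crack index = 283 / 11.8 = 24.0 N/mm
Normalized = 24.0 / 1.8 = 13.3 N/mm per mm


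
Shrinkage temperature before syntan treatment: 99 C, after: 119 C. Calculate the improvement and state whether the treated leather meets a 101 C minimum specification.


Improvement = 20 C
Meets 101 C spec: Yes


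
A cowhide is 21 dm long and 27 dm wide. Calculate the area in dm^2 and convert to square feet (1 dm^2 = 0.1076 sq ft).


567 dm^2
61.01 sq ft

Area = 21 x 27 = 567 dm^2
Conversion: 567 x 0.1076 = 61.01 sq ft


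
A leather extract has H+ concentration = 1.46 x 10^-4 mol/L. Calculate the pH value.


pH = -log10[H+]
pH = -log10(1.46 x 10^-4) = 3.84


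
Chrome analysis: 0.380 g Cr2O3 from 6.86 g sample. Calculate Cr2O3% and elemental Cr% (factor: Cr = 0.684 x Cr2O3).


Cr2O3 = 5.54%
Cr = 3.79%


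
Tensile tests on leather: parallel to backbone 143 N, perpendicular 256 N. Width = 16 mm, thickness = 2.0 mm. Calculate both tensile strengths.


Area = 16 x 2.0 = 32.0 mm^2
TS (parallel) = 143 / 32.0 = 4.47 N/mm^2
TS (perpendicular) = 256 / 32.0 = 8.00 N/mm^2


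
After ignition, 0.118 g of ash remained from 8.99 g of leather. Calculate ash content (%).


Ash% = 0.118 / 8.99 x 100
Ash% = 1.31%


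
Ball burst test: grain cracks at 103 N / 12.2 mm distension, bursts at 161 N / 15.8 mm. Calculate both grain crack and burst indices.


Crack index = 8.4 N/mm
Burst index = 10.2 N/mm

Crack index = 103 / 12.2 = 8.4 N/mm
Burst index = 161 / 15.8 = 10.2 N/mm


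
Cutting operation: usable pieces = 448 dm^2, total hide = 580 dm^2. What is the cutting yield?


77.2%


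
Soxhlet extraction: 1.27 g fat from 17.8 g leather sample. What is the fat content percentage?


7.1%


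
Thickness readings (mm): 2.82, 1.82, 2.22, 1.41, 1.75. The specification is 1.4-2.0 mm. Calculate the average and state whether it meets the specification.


Average = 2.00 mm
Within specification: Yes


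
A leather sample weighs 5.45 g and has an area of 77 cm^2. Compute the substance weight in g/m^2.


707.8 g/m^2


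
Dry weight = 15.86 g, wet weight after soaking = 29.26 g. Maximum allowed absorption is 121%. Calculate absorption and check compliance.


WA = (29.26 - 15.86) / 15.86 x 100 = 84.5%
Maximum allowed: 121%
Compliant: Yes


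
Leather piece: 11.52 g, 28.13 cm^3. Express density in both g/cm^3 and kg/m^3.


Density = 11.52 / 28.13 = 0.410 g/cm^3
Convert: 0.410 x 1000 = 410 kg/m^3


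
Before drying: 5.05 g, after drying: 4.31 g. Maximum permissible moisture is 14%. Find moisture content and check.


Moisture content = 14.7%
Acceptable: No

MC = (5.05 - 4.31) / 5.05 x 100 = 14.7%
Maximum: 14%
Acceptable: No


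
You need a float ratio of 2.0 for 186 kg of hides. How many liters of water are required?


372.0 L

Water = hide weight x target ratio
Water = 186 x 2.0 = 372.0 L


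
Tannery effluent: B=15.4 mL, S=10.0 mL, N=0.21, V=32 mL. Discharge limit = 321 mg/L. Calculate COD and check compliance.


COD = (15.4 - 10.0) x 0.21 x 8000 / 32 = 283.5 mg/L
Limit: 321 mg/L
Compliant: Yes


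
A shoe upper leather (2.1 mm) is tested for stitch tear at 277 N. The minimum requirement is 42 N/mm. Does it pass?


STS = 131.9 N/mm
Passes: Yes

STS = 277 / 2.1 = 131.9 N/mm
Minimum required: 42 N/mm
Passes: Yes


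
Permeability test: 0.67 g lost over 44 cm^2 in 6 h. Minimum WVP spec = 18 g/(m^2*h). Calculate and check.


WVP = 0.67 / (44 x 6) x 10000 = 25.38 g/(m^2*h)
Minimum: 18 g/(m^2*h)
Meets spec: Yes


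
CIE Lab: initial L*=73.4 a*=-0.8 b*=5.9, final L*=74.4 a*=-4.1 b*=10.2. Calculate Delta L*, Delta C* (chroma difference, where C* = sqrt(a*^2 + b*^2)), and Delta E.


Delta L* = 74.4 - 73.4 = 1.0
C1* = sqrt((-0.8)^2 + (5.9)^2) = 5.954
C2* = sqrt((-4.1)^2 + (10.2)^2) = 10.993
Delta C* = 10.993 - 5.954 = 5.04
Delta E = sqrt((1.0)^2 + (-3.3)^2 + (4.3)^2) = 5.51


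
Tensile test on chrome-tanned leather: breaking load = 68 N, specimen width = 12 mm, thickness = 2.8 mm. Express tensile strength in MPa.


Cross-section = 12 x 2.8 = 33.6 mm^2
TS = 68 / 33.6 = 2.02 MPa
(1 N/mm^2 = 1 MPa)


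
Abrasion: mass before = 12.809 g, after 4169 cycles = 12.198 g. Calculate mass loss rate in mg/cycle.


Mass loss = 12.809 - 12.198 = 0.611 g
Rate = 0.611 / 4169 x 1000 = 0.147 mg/cycle


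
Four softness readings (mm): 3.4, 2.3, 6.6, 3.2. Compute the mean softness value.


3.88 mm


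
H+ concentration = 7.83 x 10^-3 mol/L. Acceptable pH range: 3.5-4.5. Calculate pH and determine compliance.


pH = -log10(7.83 x 10^-3) = 2.11
Range: 3.5 to 4.5
Compliant: No


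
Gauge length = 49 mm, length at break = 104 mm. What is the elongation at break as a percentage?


Extension = 104 - 49 = 55 mm
Elongation = 55 / 49 x 100 = 112.2%


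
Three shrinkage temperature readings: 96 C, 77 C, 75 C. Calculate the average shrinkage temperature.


82.7 C

Average = (96 + 77 + 75) / 3
Average = 248 / 3 = 82.7 C


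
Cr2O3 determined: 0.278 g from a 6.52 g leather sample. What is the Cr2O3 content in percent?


Cr2O3% = 0.278 / 6.52 x 100
Cr2O3% = 4.26%


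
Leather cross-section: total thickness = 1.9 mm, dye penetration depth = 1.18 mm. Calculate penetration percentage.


62.1%

Penetration% = 1.18 / 1.9 x 100
Penetration = 62.1%


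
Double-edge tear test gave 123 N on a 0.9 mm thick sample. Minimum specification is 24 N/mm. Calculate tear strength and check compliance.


Tear strength = 136.7 N/mm
Compliant: Yes


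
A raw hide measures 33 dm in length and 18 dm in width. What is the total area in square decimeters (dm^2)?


Area = length x width
Area = 33 x 18 = 594 dm^2


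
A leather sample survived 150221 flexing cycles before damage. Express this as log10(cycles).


log10(150221) = 5.18


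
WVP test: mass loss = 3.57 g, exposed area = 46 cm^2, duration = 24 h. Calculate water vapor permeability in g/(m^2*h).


WVP = mass_loss / (area x time) x 10000
WVP = 3.57 / (46 x 24) x 10000
WVP = 3.57 / 1104 x 10000 = 32.34 g/(m^2*h)


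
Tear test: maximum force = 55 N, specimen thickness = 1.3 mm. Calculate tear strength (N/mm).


42.3 N/mm


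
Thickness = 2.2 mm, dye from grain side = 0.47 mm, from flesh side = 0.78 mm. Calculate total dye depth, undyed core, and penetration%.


Total dyed = 1.25 mm
Undyed core = 0.95 mm
Penetration = 56.8%

Total dyed = 0.47 + 0.78 = 1.25 mm
Undyed core = 2.2 - 1.25 = 0.95 mm
Penetration = 1.25 / 2.2 x 100 = 56.8%


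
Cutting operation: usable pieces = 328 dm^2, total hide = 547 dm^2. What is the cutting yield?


60.0%


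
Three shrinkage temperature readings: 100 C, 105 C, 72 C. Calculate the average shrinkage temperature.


92.3 C

Average = (100 + 105 + 72) / 3
Average = 277 / 3 = 92.3 C


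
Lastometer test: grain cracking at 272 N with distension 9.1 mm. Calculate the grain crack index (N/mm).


Grain crack index = force / distension
Index = 272 / 9.1 = 29.9 N/mm


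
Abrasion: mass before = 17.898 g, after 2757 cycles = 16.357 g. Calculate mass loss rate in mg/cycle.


Mass loss = 17.898 - 16.357 = 1.541 g
Rate = 1.541 / 2757 x 1000 = 0.559 mg/cycle


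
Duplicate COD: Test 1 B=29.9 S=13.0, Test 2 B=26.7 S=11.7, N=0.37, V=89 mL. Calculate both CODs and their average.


COD1 = 562.1 mg/L
COD2 = 498.9 mg/L
Average = 530.5 mg/L

COD1 = (29.9 - 13.0) x 0.37 x 8000 / 89 = 562.1 mg/L
COD2 = (26.7 - 11.7) x 0.37 x 8000 / 89 = 498.9 mg/L
Average = (562.1 + 498.9) / 2 = 530.5 mg/L


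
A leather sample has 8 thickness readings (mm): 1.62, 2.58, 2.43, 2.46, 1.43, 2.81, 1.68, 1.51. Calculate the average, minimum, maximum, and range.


Average = 2.07 mm
Min = 1.43 mm
Max = 2.81 mm
Range = 1.38 mm
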